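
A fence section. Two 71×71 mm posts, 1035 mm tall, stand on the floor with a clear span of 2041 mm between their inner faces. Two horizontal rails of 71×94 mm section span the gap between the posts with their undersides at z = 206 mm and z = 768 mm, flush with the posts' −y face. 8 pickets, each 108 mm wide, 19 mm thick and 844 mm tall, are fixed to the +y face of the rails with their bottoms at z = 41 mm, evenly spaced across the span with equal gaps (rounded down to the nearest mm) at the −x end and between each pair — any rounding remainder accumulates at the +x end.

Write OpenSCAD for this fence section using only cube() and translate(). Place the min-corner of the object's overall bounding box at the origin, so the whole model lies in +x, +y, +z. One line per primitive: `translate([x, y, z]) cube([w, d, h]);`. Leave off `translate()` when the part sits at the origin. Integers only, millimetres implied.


cube([71, 71, 1035]);
translate([2112, 0, 0]) cube([71, 71, 1035]);
translate([71, 0, 206]) cube([2041, 71, 94]);
translate([71, 0, 768]) cube([2041, 71, 94]);
translate([201, 71, 41]) cube([108, 19, 844]);
translate([439, 71, 41]) cube([108, 19, 844]);
translate([677, 71, 41]) cube([108, 19, 844]);
translate([915, 71, 41]) cube([108, 19, 844]);
translate([1153, 71, 41]) cube([108, 19, 844]);
translate([1391, 71, 41]) cube([108, 19, 844]);
translate([1629, 71, 41]) cube([108, 19, 844]);
translate([1867, 71, 41]) cube([108, 19, 844]);


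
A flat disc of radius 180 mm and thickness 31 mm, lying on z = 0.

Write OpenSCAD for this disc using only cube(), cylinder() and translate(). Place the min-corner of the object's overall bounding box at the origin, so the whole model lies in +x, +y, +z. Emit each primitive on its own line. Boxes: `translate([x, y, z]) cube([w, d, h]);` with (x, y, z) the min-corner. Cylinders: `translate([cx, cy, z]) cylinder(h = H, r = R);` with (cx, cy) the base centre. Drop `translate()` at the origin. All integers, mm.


translate([180, 180, 0]) cylinder(h = 31, r = 180);


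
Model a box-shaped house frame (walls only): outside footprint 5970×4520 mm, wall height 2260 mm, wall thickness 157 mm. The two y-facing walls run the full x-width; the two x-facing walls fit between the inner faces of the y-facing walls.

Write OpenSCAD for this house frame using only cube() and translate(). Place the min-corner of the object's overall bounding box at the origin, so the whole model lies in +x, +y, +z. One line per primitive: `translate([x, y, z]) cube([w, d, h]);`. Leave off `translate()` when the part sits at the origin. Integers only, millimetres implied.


cube([5970, 157, 2260]);
translate([0, 4363, 0]) cube([5970, 157, 2260]);
translate([0, 157, 0]) cube([157, 4206, 2260]);
translate([5813, 157, 0]) cube([157, 4206, 2260]);


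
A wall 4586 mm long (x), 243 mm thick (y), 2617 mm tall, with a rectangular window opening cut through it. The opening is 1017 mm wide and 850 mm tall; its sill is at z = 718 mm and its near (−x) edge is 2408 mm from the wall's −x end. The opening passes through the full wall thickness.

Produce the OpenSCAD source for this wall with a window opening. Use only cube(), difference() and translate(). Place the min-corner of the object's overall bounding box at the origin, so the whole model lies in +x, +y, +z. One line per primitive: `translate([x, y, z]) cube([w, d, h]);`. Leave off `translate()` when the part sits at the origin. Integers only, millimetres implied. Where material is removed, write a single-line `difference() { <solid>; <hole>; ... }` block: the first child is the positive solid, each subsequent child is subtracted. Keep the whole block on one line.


difference() { cube([4586, 243, 2617]); translate([2408, 0, 718]) cube([1017, 243, 850]); }


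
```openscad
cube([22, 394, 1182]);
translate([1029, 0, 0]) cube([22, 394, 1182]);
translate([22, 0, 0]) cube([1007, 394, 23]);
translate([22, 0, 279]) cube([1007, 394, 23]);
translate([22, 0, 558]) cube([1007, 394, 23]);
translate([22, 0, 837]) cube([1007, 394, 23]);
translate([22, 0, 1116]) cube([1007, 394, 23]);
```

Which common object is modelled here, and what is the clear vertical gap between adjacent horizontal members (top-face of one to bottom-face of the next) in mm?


A bookshelf. The clear shelf gap is 256 mm.

Two tall side panels with 5 horizontal boards between them — a bookshelf. The first two shelf undersides are at z = 0 and z = 279; with shelf thickness 23, the clear gap is 279 − 0 − 23 = 256 mm.


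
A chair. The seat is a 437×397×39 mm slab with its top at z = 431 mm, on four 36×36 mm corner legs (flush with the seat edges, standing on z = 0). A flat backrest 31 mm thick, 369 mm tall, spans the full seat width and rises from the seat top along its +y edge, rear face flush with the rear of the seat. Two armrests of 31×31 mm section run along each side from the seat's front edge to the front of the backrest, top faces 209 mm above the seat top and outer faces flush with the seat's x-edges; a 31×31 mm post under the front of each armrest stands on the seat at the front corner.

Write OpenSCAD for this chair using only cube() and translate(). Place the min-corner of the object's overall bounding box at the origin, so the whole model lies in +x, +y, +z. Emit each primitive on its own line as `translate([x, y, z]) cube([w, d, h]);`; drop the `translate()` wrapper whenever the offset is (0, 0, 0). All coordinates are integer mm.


// leg_h = 431 - 39 = 392
// arm post h = 209 - 31 = 178
translate([0, 0, 392]) cube([437, 397, 39]);
cube([36, 36, 392]);
translate([401, 0, 0]) cube([36, 36, 392]);
translate([0, 361, 0]) cube([36, 36, 392]);
translate([401, 361, 0]) cube([36, 36, 392]);
translate([0, 366, 431]) cube([437, 31, 369]);
translate([0, 0, 609]) cube([31, 366, 31]);
translate([406, 0, 609]) cube([31, 366, 31]);
translate([0, 0, 431]) cube([31, 31, 178]);
translate([406, 0, 431]) cube([31, 31, 178]);


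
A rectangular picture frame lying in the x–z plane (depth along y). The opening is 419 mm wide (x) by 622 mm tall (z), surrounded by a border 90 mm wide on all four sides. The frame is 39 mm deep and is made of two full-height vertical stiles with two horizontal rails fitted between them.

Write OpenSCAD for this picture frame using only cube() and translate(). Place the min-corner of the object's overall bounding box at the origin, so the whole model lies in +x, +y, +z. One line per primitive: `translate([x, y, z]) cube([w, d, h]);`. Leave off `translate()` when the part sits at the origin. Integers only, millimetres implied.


cube([90, 39, 802]);
translate([509, 0, 0]) cube([90, 39, 802]);
translate([90, 0, 0]) cube([419, 39, 90]);
translate([90, 0, 712]) cube([419, 39, 90]);


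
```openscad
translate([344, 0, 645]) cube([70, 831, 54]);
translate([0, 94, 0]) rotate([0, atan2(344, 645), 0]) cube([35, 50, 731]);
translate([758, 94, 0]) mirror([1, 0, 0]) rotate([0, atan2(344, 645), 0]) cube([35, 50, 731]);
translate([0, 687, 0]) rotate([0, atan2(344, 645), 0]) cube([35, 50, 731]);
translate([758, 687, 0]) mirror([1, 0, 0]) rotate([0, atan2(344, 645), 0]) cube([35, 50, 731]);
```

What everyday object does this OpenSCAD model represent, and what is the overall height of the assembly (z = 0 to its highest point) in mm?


A sawhorse. The overall height is 699 mm.

A beam across two mirrored pairs of raked legs — a sawhorse. The beam's underside is at z = 645 (matching the legs' vertical rise in atan2(344, 645)) and the beam is 54 mm tall, so its top is at 645 + 54 = 699 mm. The raked legs top out at the beam's underside, so that is the highest point.


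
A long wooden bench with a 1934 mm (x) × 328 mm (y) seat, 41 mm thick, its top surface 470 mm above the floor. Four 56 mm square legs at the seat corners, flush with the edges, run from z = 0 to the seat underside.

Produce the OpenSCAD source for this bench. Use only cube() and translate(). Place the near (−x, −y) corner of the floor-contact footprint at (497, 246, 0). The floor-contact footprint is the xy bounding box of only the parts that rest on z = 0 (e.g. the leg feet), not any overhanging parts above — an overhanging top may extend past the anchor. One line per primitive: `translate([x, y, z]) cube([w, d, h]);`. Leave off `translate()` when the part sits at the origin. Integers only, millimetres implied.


translate([497, 246, 429]) cube([1934, 328, 41]);
translate([497, 246, 0]) cube([56, 56, 429]);
translate([497, 518, 0]) cube([56, 56, 429]);
translate([2375, 246, 0]) cube([56, 56, 429]);
translate([2375, 518, 0]) cube([56, 56, 429]);


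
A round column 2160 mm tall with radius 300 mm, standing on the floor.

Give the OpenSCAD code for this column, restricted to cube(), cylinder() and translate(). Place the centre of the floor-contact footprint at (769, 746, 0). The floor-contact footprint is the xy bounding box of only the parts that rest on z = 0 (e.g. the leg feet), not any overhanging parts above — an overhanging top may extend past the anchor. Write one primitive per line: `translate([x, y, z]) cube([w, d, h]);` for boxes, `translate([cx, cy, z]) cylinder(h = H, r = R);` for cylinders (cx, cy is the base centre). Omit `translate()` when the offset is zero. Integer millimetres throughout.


translate([769, 746, 0]) cylinder(h = 2160, r = 300);


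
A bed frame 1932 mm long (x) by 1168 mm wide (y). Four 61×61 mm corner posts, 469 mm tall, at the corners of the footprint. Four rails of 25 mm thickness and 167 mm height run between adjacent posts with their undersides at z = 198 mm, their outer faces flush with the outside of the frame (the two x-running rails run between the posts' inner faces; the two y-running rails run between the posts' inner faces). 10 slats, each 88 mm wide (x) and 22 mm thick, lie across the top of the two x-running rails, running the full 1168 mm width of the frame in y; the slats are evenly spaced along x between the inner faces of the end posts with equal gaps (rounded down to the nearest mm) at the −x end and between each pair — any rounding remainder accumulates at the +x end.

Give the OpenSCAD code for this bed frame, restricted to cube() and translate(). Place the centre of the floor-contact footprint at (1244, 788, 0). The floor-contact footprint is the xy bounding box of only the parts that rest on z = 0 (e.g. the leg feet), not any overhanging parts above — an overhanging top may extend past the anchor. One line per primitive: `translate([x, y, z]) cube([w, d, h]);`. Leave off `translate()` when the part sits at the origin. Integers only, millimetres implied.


translate([278, 204, 0]) cube([61, 61, 469]);
translate([278, 1311, 0]) cube([61, 61, 469]);
translate([2149, 204, 0]) cube([61, 61, 469]);
translate([2149, 1311, 0]) cube([61, 61, 469]);
translate([339, 204, 198]) cube([1810, 25, 167]);
translate([339, 1347, 198]) cube([1810, 25, 167]);
translate([278, 265, 198]) cube([25, 1046, 167]);
translate([2185, 265, 198]) cube([25, 1046, 167]);
translate([423, 204, 365]) cube([88, 1168, 22]);
translate([595, 204, 365]) cube([88, 1168, 22]);
translate([767, 204, 365]) cube([88, 1168, 22]);
translate([939, 204, 365]) cube([88, 1168, 22]);
translate([1111, 204, 365]) cube([88, 1168, 22]);
translate([1283, 204, 365]) cube([88, 1168, 22]);
translate([1455, 204, 365]) cube([88, 1168, 22]);
translate([1627, 204, 365]) cube([88, 1168, 22]);
translate([1799, 204, 365]) cube([88, 1168, 22]);
translate([1971, 204, 365]) cube([88, 1168, 22]);


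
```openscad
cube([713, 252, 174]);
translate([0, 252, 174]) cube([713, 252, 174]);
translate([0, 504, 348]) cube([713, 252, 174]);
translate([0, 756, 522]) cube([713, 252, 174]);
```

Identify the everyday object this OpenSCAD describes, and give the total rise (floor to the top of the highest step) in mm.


A staircase. The total rise is 696 mm.

4 identical blocks, each offset up and back from the previous — a staircase. Each step is 174 mm tall and there are 4 of them, so the total rise is 4 × 174 = 696 mm.


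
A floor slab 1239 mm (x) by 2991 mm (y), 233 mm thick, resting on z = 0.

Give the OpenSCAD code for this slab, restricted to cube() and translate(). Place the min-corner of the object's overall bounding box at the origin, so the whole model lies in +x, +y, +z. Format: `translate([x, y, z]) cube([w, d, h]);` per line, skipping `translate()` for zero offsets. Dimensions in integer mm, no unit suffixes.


cube([1239, 2991, 233]);


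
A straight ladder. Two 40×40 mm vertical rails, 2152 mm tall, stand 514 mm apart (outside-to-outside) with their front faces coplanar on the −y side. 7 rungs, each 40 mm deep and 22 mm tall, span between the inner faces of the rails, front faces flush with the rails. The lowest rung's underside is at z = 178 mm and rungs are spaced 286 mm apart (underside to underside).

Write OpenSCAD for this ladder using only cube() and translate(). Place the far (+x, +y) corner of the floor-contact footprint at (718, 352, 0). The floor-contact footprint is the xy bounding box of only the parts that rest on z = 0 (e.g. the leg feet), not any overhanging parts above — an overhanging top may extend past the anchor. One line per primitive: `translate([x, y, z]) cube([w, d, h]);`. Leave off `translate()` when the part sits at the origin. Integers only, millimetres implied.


translate([204, 312, 0]) cube([40, 40, 2152]);
translate([678, 312, 0]) cube([40, 40, 2152]);
translate([244, 312, 178]) cube([434, 40, 22]);
translate([244, 312, 464]) cube([434, 40, 22]);
translate([244, 312, 750]) cube([434, 40, 22]);
translate([244, 312, 1036]) cube([434, 40, 22]);
translate([244, 312, 1322]) cube([434, 40, 22]);
translate([244, 312, 1608]) cube([434, 40, 22]);
translate([244, 312, 1894]) cube([434, 40, 22]);


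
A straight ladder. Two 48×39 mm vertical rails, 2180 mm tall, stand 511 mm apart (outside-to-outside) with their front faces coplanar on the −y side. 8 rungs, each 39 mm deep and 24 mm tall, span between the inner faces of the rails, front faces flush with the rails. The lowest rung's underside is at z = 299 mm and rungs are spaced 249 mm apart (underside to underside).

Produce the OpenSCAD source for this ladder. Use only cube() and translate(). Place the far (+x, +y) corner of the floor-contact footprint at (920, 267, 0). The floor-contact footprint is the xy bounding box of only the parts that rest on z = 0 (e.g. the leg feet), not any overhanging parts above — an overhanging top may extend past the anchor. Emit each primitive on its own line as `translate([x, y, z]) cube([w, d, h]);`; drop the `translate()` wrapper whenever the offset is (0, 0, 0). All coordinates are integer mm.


translate([409, 228, 0]) cube([48, 39, 2180]);
translate([872, 228, 0]) cube([48, 39, 2180]);
translate([457, 228, 299]) cube([415, 39, 24]);
translate([457, 228, 548]) cube([415, 39, 24]);
translate([457, 228, 797]) cube([415, 39, 24]);
translate([457, 228, 1046]) cube([415, 39, 24]);
translate([457, 228, 1295]) cube([415, 39, 24]);
translate([457, 228, 1544]) cube([415, 39, 24]);
translate([457, 228, 1793]) cube([415, 39, 24]);
translate([457, 228, 2042]) cube([415, 39, 24]);


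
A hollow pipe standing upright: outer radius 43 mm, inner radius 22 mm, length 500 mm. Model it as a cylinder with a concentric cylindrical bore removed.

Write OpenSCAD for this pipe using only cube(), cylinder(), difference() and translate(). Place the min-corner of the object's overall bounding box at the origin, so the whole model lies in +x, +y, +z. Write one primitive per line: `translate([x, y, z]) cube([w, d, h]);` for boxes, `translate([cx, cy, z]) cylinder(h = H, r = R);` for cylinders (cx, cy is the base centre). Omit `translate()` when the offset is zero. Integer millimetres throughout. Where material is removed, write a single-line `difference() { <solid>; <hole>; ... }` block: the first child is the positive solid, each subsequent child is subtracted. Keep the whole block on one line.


difference() { translate([43, 43, 0]) cylinder(h = 500, r = 43); translate([43, 43, 0]) cylinder(h = 500, r = 22); }


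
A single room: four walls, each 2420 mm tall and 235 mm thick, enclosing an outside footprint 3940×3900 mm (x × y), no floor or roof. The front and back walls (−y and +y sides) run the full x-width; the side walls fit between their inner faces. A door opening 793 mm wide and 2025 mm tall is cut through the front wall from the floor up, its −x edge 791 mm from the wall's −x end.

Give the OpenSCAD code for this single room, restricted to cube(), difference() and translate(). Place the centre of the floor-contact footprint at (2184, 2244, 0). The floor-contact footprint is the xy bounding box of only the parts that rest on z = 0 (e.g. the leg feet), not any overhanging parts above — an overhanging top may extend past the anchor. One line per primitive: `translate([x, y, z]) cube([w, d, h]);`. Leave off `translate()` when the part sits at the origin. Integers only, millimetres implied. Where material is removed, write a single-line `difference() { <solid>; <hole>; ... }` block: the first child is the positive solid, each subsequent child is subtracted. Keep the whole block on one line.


difference() { translate([214, 294, 0]) cube([3940, 235, 2420]); translate([1005, 294, 0]) cube([793, 235, 2025]); }
translate([214, 3959, 0]) cube([3940, 235, 2420]);
translate([214, 529, 0]) cube([235, 3430, 2420]);
translate([3919, 529, 0]) cube([235, 3430, 2420]);


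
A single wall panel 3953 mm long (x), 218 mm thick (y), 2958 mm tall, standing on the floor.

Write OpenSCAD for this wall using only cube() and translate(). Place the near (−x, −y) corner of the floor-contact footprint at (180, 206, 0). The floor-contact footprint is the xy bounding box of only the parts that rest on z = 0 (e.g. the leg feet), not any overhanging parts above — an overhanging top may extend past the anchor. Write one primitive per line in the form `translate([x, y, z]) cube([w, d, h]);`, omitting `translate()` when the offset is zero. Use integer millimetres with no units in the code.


translate([180, 206, 0]) cube([3953, 218, 2958]);


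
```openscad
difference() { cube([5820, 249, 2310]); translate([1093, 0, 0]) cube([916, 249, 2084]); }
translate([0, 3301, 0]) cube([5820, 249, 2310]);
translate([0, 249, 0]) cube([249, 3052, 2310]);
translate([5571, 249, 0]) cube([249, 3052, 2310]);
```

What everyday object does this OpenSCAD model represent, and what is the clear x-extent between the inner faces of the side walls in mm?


A single room. The interior width is 5322 mm.

Four walls enclosing a rectangle with a door in the front wall — a room. Outside width 5820 minus two 249 mm walls gives 5322 mm.


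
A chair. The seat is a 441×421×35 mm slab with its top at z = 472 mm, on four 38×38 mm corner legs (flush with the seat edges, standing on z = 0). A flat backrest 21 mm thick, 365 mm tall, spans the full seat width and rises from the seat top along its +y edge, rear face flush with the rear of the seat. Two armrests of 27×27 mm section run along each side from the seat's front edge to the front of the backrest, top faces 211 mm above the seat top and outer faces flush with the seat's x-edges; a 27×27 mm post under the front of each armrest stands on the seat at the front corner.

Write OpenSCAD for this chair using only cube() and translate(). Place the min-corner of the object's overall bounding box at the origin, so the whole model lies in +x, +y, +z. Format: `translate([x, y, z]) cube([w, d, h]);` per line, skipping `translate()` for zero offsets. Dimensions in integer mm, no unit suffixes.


translate([0, 0, 437]) cube([441, 421, 35]);
cube([38, 38, 437]);
translate([403, 0, 0]) cube([38, 38, 437]);
translate([0, 383, 0]) cube([38, 38, 437]);
translate([403, 383, 0]) cube([38, 38, 437]);
translate([0, 400, 472]) cube([441, 21, 365]);
translate([0, 0, 656]) cube([27, 400, 27]);
translate([414, 0, 656]) cube([27, 400, 27]);
translate([0, 0, 472]) cube([27, 27, 184]);
translate([414, 0, 472]) cube([27, 27, 184]);


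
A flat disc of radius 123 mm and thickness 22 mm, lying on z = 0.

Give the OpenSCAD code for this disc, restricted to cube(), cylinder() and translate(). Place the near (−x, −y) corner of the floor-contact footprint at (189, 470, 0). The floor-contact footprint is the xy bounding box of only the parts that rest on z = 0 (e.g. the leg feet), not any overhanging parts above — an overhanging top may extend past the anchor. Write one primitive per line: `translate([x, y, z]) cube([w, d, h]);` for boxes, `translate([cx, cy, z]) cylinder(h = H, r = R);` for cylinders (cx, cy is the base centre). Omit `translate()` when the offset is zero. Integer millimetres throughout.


translate([312, 593, 0]) cylinder(h = 22, r = 123);


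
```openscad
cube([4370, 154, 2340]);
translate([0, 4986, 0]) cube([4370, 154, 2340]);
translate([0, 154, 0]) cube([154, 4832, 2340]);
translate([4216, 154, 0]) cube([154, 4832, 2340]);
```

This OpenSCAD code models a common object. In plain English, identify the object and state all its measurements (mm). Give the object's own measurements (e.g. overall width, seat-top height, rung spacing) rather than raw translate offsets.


The wall frame of a small rectangular building: four walls, each 2340 mm tall and 154 mm thick, enclosing a footprint 4370 mm (x) by 5140 mm (y) outside-to-outside, with no floor or roof. The front and back walls (the −y and +y sides) span the full width; the two side walls fit between them.


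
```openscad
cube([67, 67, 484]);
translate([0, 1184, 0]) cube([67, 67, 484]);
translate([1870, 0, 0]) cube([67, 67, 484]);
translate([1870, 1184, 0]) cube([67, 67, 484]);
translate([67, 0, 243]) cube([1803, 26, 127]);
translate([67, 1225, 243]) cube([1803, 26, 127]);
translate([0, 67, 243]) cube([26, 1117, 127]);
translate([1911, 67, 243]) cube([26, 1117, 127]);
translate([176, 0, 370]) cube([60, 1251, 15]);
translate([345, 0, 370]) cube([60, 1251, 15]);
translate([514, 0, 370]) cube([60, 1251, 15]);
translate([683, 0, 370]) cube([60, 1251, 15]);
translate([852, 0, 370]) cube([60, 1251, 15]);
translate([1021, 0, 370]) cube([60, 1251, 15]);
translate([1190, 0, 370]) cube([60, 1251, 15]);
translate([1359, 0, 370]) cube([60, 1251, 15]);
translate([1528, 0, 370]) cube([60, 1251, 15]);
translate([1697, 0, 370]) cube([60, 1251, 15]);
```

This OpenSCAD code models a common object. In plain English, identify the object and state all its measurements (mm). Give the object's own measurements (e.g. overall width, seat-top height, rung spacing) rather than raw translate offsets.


A bed frame 1937 mm long (x) by 1251 mm wide (y). Four 67×67 mm corner posts, 484 mm tall, at the corners of the footprint. Four rails of 26 mm thickness and 127 mm height run between adjacent posts with their undersides at z = 243 mm, their outer faces flush with the outside of the frame (the two x-running rails run between the posts' inner faces; the two y-running rails run between the posts' inner faces). 10 slats, each 60 mm wide (x) and 15 mm thick, lie across the top of the two x-running rails, running the full 1251 mm width of the frame in y; along x they sit between the end posts with a 109 mm gap after the −x posts and between neighbouring slats, leaving 113 mm before the +x posts.


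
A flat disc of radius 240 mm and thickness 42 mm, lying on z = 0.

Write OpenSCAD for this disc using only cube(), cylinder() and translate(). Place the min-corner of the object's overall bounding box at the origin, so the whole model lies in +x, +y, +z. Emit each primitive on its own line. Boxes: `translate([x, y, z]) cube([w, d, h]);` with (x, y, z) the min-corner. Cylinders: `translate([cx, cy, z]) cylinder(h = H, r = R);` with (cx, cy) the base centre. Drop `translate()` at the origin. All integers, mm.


translate([240, 240, 0]) cylinder(h = 42, r = 240);


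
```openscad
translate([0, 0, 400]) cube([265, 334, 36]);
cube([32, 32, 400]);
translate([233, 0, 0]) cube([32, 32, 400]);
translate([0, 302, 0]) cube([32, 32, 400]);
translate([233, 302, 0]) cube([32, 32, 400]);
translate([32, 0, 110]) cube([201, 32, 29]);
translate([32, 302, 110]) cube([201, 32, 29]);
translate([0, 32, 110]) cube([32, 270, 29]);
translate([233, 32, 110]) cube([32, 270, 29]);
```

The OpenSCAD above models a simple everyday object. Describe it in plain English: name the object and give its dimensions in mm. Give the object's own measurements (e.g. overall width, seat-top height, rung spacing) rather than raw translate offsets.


A simple wooden stool: a rectangular seat 265 mm (x) by 334 mm (y), 36 mm thick, top face at z = 436 mm, on four square legs, each 32×32 mm in cross-section. The legs rest on z = 0, each flush with a corner of the seat. Four stretchers, 32 mm wide and 29 mm tall, connect adjacent legs with their undersides at z = 110 mm, each running between the inner faces of the legs it joins and aligned with the legs' outer faces on the other axis.


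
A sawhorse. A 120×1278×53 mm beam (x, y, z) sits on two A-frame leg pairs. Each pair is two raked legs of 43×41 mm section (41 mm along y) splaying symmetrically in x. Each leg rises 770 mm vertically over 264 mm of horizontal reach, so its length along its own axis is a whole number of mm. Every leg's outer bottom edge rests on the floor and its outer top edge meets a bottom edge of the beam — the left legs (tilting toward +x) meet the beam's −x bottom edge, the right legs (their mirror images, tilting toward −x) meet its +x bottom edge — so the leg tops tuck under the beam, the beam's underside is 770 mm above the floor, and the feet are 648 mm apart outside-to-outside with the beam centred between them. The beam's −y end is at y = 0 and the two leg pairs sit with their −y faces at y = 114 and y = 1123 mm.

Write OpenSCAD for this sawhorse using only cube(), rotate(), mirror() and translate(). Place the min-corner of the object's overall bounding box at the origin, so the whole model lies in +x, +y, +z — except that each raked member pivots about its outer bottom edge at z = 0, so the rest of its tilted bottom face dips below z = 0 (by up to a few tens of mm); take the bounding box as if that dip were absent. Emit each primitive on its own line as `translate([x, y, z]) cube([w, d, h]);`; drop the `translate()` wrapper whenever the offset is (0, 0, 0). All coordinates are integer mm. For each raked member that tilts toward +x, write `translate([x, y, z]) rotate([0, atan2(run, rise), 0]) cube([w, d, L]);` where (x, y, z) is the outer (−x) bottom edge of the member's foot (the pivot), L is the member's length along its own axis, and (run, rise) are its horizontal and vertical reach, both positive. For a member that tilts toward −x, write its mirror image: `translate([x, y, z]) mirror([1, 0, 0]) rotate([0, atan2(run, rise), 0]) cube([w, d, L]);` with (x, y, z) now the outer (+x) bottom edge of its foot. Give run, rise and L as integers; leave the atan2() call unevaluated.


translate([264, 0, 770]) cube([120, 1278, 53]);
translate([0, 114, 0]) rotate([0, atan2(264, 770), 0]) cube([43, 41, 814]);
translate([648, 114, 0]) mirror([1, 0, 0]) rotate([0, atan2(264, 770), 0]) cube([43, 41, 814]);
translate([0, 1123, 0]) rotate([0, atan2(264, 770), 0]) cube([43, 41, 814]);
translate([648, 1123, 0]) mirror([1, 0, 0]) rotate([0, atan2(264, 770), 0]) cube([43, 41, 814]);


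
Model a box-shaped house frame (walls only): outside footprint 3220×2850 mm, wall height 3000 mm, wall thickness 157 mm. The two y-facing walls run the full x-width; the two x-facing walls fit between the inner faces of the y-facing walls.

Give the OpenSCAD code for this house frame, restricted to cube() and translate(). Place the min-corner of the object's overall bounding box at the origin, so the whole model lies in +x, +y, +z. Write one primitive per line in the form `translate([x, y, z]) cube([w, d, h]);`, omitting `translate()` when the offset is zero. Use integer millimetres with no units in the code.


cube([3220, 157, 3000]);
translate([0, 2693, 0]) cube([3220, 157, 3000]);
translate([0, 157, 0]) cube([157, 2536, 3000]);
translate([3063, 157, 0]) cube([157, 2536, 3000]);


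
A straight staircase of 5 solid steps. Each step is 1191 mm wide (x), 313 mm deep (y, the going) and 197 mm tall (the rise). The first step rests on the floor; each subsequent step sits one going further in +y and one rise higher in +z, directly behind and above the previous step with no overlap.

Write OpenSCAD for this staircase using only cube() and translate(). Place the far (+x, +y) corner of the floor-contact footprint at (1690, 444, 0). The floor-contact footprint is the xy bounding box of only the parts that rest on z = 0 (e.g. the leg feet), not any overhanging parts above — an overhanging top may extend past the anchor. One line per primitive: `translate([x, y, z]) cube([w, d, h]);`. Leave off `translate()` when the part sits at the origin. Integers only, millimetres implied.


translate([499, 131, 0]) cube([1191, 313, 197]);
translate([499, 444, 197]) cube([1191, 313, 197]);
translate([499, 757, 394]) cube([1191, 313, 197]);
translate([499, 1070, 591]) cube([1191, 313, 197]);
translate([499, 1383, 788]) cube([1191, 313, 197]);


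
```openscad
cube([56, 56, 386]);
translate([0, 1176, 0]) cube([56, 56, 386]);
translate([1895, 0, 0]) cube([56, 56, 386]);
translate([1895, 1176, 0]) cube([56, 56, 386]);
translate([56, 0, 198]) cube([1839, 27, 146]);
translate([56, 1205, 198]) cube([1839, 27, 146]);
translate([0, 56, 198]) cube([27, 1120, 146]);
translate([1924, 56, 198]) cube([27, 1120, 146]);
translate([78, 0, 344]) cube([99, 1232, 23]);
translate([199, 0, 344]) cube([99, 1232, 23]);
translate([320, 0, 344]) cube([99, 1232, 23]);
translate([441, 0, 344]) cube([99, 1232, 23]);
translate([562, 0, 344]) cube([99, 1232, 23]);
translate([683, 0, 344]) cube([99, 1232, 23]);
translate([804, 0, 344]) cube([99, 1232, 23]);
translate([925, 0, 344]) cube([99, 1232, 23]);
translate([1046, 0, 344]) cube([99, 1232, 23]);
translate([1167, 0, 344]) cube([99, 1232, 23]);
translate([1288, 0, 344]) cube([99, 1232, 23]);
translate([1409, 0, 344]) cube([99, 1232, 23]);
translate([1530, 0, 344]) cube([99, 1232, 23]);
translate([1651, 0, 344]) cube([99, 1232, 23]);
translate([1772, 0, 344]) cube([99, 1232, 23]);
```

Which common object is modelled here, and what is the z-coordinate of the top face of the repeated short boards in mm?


A bed frame. The slat-top height is 367 mm.

Four posts, four rails, and a row of slats — a bed frame. Slats sit on the rails at z = 198 + 146 = 344; with slat thickness 23, the top is 367 mm.


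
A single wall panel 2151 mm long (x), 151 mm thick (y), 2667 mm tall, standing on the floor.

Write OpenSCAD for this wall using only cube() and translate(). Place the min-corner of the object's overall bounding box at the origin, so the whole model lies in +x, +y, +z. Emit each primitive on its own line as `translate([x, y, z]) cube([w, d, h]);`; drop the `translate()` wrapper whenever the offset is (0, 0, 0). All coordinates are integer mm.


cube([2151, 151, 2667]);


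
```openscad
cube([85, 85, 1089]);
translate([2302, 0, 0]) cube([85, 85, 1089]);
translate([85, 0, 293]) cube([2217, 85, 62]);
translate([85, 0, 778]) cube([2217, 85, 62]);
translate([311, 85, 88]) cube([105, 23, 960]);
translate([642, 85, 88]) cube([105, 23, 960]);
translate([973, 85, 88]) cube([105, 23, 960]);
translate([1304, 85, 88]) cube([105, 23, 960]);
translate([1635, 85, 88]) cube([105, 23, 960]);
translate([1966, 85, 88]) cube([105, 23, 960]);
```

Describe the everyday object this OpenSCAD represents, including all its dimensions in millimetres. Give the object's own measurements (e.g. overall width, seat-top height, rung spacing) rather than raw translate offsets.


A fence section. Two 85×85 mm posts, 1089 mm tall, stand on the floor with a clear span of 2217 mm between their inner faces. Two horizontal rails of 85×62 mm section span the gap between the posts with their undersides at z = 293 mm and z = 778 mm, flush with the posts' −y face. 6 pickets, each 105 mm wide, 23 mm thick and 960 mm tall, are fixed to the +y face of the rails with their bottoms at z = 88 mm, spaced across the span with a 226 mm gap after the −x post and between neighbouring pickets, with 231 mm left before the +x post.


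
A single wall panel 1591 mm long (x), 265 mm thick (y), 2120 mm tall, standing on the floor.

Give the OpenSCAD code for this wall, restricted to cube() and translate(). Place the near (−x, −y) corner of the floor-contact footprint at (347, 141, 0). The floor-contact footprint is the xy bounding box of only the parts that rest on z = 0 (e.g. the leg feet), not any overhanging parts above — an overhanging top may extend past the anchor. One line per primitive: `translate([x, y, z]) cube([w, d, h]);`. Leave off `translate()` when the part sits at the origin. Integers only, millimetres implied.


translate([347, 141, 0]) cube([1591, 265, 2120]);


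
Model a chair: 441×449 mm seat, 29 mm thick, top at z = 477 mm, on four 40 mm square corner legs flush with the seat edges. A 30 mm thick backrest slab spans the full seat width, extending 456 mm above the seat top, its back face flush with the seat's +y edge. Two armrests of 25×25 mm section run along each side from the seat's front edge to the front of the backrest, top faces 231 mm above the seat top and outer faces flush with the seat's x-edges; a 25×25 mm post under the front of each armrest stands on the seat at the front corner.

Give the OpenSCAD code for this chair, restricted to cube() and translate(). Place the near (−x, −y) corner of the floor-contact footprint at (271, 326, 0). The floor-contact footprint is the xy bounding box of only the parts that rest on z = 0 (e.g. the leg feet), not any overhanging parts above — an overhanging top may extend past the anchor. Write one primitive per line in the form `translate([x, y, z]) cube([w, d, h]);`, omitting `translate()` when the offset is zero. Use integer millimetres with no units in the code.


translate([271, 326, 448]) cube([441, 449, 29]);
translate([271, 326, 0]) cube([40, 40, 448]);
translate([672, 326, 0]) cube([40, 40, 448]);
translate([271, 735, 0]) cube([40, 40, 448]);
translate([672, 735, 0]) cube([40, 40, 448]);
translate([271, 745, 477]) cube([441, 30, 456]);
translate([271, 326, 683]) cube([25, 419, 25]);
translate([687, 326, 683]) cube([25, 419, 25]);
translate([271, 326, 477]) cube([25, 25, 206]);
translate([687, 326, 477]) cube([25, 25, 206]);


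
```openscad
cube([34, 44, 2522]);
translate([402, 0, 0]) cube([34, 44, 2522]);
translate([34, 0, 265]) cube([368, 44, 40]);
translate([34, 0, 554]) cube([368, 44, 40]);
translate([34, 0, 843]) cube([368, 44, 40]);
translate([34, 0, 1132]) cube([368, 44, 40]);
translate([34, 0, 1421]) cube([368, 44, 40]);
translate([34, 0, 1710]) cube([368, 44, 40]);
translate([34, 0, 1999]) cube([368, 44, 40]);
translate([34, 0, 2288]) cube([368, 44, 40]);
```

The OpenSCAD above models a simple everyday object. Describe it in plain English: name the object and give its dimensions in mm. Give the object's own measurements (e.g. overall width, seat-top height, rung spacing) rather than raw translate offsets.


A straight ladder. Two 34×44 mm vertical rails, 2522 mm tall, stand 436 mm apart (outside-to-outside) with their front faces coplanar on the −y side. 8 rungs, each 44 mm deep and 40 mm tall, span between the inner faces of the rails, front faces flush with the rails. The lowest rung's underside is at z = 265 mm and rungs are spaced 289 mm apart (underside to underside).


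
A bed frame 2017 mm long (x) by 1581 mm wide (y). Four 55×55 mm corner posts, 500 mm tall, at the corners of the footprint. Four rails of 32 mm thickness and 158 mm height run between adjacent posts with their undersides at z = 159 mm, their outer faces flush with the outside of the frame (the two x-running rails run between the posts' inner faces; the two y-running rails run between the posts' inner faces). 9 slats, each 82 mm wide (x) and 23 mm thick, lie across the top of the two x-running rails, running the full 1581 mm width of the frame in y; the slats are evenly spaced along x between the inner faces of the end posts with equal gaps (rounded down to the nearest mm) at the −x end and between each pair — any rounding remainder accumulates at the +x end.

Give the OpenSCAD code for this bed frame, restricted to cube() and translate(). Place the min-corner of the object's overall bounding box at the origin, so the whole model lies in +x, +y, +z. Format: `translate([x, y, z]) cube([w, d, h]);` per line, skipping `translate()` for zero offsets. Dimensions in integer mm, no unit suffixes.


// slat z = rail_z + rail_h = 159 + 158 = 317
// slat gap = ⌊(1907 − 9·82) / 10⌋ = 116
cube([55, 55, 500]);
translate([0, 1526, 0]) cube([55, 55, 500]);
translate([1962, 0, 0]) cube([55, 55, 500]);
translate([1962, 1526, 0]) cube([55, 55, 500]);
translate([55, 0, 159]) cube([1907, 32, 158]);
translate([55, 1549, 159]) cube([1907, 32, 158]);
translate([0, 55, 159]) cube([32, 1471, 158]);
translate([1985, 55, 159]) cube([32, 1471, 158]);
translate([171, 0, 317]) cube([82, 1581, 23]);
translate([369, 0, 317]) cube([82, 1581, 23]);
translate([567, 0, 317]) cube([82, 1581, 23]);
translate([765, 0, 317]) cube([82, 1581, 23]);
translate([963, 0, 317]) cube([82, 1581, 23]);
translate([1161, 0, 317]) cube([82, 1581, 23]);
translate([1359, 0, 317]) cube([82, 1581, 23]);
translate([1557, 0, 317]) cube([82, 1581, 23]);
translate([1755, 0, 317]) cube([82, 1581, 23]);


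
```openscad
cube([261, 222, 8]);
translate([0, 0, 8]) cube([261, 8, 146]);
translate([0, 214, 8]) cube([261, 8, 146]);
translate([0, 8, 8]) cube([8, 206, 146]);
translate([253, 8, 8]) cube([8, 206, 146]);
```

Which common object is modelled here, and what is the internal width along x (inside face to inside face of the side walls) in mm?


An open box. The internal width is 245 mm.

A 261×222 base slab with four walls standing on it — an open box. The base is 261 mm wide and the walls are 8 mm thick, so the internal width is 261 − 2 × 8 = 245 mm.


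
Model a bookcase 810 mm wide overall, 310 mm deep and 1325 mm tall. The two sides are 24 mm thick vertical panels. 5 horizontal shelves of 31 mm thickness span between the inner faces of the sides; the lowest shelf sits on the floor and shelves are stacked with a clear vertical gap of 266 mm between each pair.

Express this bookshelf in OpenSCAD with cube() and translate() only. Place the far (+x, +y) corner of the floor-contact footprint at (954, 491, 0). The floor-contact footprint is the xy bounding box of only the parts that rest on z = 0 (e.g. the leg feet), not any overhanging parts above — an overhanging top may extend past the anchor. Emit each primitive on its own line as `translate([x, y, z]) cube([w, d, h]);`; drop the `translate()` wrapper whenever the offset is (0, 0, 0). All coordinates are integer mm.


translate([144, 181, 0]) cube([24, 310, 1325]);
translate([930, 181, 0]) cube([24, 310, 1325]);
translate([168, 181, 0]) cube([762, 310, 31]);
translate([168, 181, 297]) cube([762, 310, 31]);
translate([168, 181, 594]) cube([762, 310, 31]);
translate([168, 181, 891]) cube([762, 310, 31]);
translate([168, 181, 1188]) cube([762, 310, 31]);


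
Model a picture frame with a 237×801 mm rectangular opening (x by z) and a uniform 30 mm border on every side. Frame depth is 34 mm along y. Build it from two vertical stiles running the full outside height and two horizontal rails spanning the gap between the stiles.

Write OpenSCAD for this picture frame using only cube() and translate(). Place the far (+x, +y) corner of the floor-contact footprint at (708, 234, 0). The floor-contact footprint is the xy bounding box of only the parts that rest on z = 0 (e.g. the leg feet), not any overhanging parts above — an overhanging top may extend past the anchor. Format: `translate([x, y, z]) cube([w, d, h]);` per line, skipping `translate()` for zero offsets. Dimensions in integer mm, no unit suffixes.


translate([411, 200, 0]) cube([30, 34, 861]);
translate([678, 200, 0]) cube([30, 34, 861]);
translate([441, 200, 0]) cube([237, 34, 30]);
translate([441, 200, 831]) cube([237, 34, 30]);


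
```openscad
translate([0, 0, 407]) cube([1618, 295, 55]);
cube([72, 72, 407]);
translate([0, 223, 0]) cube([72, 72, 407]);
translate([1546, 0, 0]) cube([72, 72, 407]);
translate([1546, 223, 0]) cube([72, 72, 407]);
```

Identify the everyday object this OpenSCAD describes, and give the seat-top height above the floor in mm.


A bench. The seat-top height is 462 mm.

A long slab on four corner posts — a bench. The slab sits at z = 407 with thickness 55, so the top is 407 + 55 = 462 mm.
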